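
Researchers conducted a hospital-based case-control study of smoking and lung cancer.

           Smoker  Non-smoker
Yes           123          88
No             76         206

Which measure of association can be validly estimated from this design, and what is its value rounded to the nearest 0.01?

Reading the table with exposure as columns: a = 123 (Smoker, case), b = 76 (Smoker, non-case), c = 88 (Non-smoker, case), d = 206.
This is a hospital-based case-control study: participants were sampled on outcome status, so risks in the source population cannot be estimated directly — relative risk is not valid here. The odds ratio is the appropriate measure.
OR = (a·d)/(b·c) = (123 × 206) / (76 × 88) = 25338 / 6688 = 3.78858

3.79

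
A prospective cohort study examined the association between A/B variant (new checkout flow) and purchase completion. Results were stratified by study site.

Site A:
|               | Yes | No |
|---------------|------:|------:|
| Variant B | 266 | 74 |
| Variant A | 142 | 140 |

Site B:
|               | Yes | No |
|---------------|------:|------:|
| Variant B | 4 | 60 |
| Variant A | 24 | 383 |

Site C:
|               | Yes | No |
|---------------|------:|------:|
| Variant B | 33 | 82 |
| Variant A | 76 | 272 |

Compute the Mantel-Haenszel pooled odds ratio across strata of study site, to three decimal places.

OR_MH = Σ(aᵢdᵢ/nᵢ) / Σ(bᵢcᵢ/nᵢ), where nᵢ is the stratum total.
Stratum 1 (Site A): n = 622; a·d/n = 266·140/622 = 59.8714; b·c/n = 74·142/622 = 16.8939
Stratum 2 (Site B): n = 471; a·d/n = 4·383/471 = 3.2527; b·c/n = 60·24/471 = 3.0573
Stratum 3 (Site C): n = 463; a·d/n = 33·272/463 = 19.3866; b·c/n = 82·76/463 = 13.4600
OR_MH = (59.8714 + 3.2527 + 19.3866) / (16.8939 + 3.0573 + 13.4600) = 82.5106 / 33.4113 = 2.46955

2.470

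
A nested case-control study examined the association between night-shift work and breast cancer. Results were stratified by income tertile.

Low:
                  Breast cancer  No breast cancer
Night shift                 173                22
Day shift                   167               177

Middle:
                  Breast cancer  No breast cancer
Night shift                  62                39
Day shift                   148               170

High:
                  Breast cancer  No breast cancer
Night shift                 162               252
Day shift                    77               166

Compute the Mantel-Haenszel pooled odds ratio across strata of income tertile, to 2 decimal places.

2.45

OR_MH = Σ(aᵢdᵢ/nᵢ) / Σ(bᵢcᵢ/nᵢ), where nᵢ is the stratum total.
Stratum 1 (Low): n = 539; a·d/n = 173·177/539 = 56.8108; b·c/n = 22·167/539 = 6.8163
Stratum 2 (Middle): n = 419; a·d/n = 62·170/419 = 25.1551; b·c/n = 39·148/419 = 13.7757
Stratum 3 (High): n = 657; a·d/n = 162·166/657 = 40.9315; b·c/n = 252·77/657 = 29.5342
OR_MH = (56.8108 + 25.1551 + 40.9315) / (6.8163 + 13.7757 + 29.5342) = 122.8974 / 50.1262 = 2.45176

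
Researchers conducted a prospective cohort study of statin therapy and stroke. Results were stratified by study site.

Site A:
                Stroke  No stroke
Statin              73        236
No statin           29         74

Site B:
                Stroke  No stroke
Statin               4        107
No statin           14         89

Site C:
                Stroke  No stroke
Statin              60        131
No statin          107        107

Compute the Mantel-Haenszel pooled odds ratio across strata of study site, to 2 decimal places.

0.53

OR_MH = Σ(aᵢdᵢ/nᵢ) / Σ(bᵢcᵢ/nᵢ), where nᵢ is the stratum total.
Stratum 1 (Site A): n = 412; a·d/n = 73·74/412 = 13.1117; b·c/n = 236·29/412 = 16.6117
Stratum 2 (Site B): n = 214; a·d/n = 4·89/214 = 1.6636; b·c/n = 107·14/214 = 7.0000
Stratum 3 (Site C): n = 405; a·d/n = 60·107/405 = 15.8519; b·c/n = 131·107/405 = 34.6099
OR_MH = (13.1117 + 1.6636 + 15.8519) / (16.6117 + 7.0000 + 34.6099) = 30.6271 / 58.2215 = 0.52604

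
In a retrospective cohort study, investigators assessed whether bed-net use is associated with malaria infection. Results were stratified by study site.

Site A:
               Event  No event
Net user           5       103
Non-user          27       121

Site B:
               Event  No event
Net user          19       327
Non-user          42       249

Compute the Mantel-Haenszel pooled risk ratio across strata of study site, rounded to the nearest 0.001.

RR_MH = Σ(aᵢ·n₀ᵢ/nᵢ) / Σ(cᵢ·n₁ᵢ/nᵢ), with n₁ᵢ = aᵢ+bᵢ (exposed), n₀ᵢ = cᵢ+dᵢ (unexposed), nᵢ = n₁ᵢ+n₀ᵢ.
Stratum 1 (Site A): n₁ = 108, n₀ = 148, n = 256; a·n₀/n = 5·148/256 = 2.8906; c·n₁/n = 27·108/256 = 11.3906
Stratum 2 (Site B): n₁ = 346, n₀ = 291, n = 637; a·n₀/n = 19·291/637 = 8.6797; c·n₁/n = 42·346/637 = 22.8132
RR_MH = (2.8906 + 8.6797) / (11.3906 + 22.8132) = 11.5704 / 34.2038 = 0.33828

0.338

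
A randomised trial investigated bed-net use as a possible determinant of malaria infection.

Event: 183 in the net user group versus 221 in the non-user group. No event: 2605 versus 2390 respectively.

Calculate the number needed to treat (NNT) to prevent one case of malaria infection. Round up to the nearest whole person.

53

Risk in treated group = 183/2788 = 0.06564; risk in control = 221/2611 = 0.08464.
Absolute risk reduction = 0.08464 − 0.06564 = 0.01900
NNT = 1 / ARR = 1 / 0.01900 = 52.622 → round up → 53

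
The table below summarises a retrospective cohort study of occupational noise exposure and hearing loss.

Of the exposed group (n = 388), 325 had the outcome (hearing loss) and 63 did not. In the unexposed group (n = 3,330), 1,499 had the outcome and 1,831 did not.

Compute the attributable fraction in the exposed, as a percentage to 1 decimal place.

46.3

From the description: a = 325, b = 63, c = 1499, d = 1831.
Risk in exposed = 325/388 = 0.83763; risk in unexposed = 1499/3330 = 0.45015.
RR = 0.83763/0.45015 = 1.86078
AR% = (RR − 1)/RR × 100 = (1.86078 − 1)/1.86078 × 100 = 46.2590%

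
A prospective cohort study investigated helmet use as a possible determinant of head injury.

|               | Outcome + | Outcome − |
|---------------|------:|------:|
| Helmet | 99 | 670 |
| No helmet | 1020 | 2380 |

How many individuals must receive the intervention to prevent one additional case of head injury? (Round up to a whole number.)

Risk in treated group = 99/769 = 0.12874; risk in control = 1020/3400 = 0.30000.
Absolute risk reduction = 0.30000 − 0.12874 = 0.17126
NNT = 1 / ARR = 1 / 0.17126 = 5.839 → round up → 6

6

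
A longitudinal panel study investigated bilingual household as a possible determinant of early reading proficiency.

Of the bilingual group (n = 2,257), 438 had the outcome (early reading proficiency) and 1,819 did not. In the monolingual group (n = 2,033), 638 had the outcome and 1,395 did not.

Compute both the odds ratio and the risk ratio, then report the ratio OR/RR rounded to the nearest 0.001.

0.851

From the description: a = 438, b = 1819, c = 638, d = 1395.
OR = (438·1395)/(1819·638) = 611010/1160522 = 0.52650
Risk in exposed = 438/2257 = 0.19406; risk in unexposed = 638/2033 = 0.31382; RR = 0.61839
OR/RR = 0.52650 / 0.61839 = 0.85140
The outcome is not rare, so the OR lies further from 1 than the RR.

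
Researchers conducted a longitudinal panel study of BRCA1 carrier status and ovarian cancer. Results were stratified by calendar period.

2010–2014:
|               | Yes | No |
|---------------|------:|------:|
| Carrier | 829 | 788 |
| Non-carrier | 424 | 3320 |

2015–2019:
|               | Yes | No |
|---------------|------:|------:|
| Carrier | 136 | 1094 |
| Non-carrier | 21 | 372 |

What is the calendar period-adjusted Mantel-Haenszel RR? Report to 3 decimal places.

RR_MH = Σ(aᵢ·n₀ᵢ/nᵢ) / Σ(cᵢ·n₁ᵢ/nᵢ), with n₁ᵢ = aᵢ+bᵢ (exposed), n₀ᵢ = cᵢ+dᵢ (unexposed), nᵢ = n₁ᵢ+n₀ᵢ.
Stratum 1 (2010–2014): n₁ = 1617, n₀ = 3744, n = 5361; a·n₀/n = 829·3744/5361 = 578.9547; c·n₁/n = 424·1617/5361 = 127.8881
Stratum 2 (2015–2019): n₁ = 1230, n₀ = 393, n = 1623; a·n₀/n = 136·393/1623 = 32.9316; c·n₁/n = 21·1230/1623 = 15.9150
RR_MH = (578.9547 + 32.9316) / (127.8881 + 15.9150) = 611.8863 / 143.8031 = 4.25503

4.255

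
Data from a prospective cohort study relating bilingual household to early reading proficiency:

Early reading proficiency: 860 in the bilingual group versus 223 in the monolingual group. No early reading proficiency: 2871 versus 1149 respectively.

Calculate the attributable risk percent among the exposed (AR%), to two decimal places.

29.49

From the description: a = 860, b = 2871, c = 223, d = 1149.
Risk in exposed = 860/3731 = 0.23050; risk in unexposed = 223/1372 = 0.16254.
RR = 0.23050/0.16254 = 1.41815
AR% = (RR − 1)/RR × 100 = (1.41815 − 1)/1.41815 × 100 = 29.4856%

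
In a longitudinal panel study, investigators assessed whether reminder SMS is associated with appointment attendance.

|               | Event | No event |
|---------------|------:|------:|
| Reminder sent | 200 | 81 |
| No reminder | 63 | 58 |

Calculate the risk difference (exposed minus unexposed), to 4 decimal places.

0.1911

Cells: a = 200, b = 81, c = 63, d = 58.
Risk in exposed = 200/281 = 0.711744; risk in unexposed = 63/121 = 0.520661.
Risk difference = 0.711744 − 0.520661 = 0.191083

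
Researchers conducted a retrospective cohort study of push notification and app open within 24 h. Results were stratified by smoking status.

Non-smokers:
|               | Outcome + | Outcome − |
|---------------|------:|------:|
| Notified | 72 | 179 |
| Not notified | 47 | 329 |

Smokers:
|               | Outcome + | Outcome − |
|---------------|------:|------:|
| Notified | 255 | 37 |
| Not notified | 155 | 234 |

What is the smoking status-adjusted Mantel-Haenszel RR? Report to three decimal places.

2.214

RR_MH = Σ(aᵢ·n₀ᵢ/nᵢ) / Σ(cᵢ·n₁ᵢ/nᵢ), with n₁ᵢ = aᵢ+bᵢ (exposed), n₀ᵢ = cᵢ+dᵢ (unexposed), nᵢ = n₁ᵢ+n₀ᵢ.
Stratum 1 (Non-smokers): n₁ = 251, n₀ = 376, n = 627; a·n₀/n = 72·376/627 = 43.1770; c·n₁/n = 47·251/627 = 18.8150
Stratum 2 (Smokers): n₁ = 292, n₀ = 389, n = 681; a·n₀/n = 255·389/681 = 145.6608; c·n₁/n = 155·292/681 = 66.4611
RR_MH = (43.1770 + 145.6608) / (18.8150 + 66.4611) = 188.8378 / 85.2761 = 2.21443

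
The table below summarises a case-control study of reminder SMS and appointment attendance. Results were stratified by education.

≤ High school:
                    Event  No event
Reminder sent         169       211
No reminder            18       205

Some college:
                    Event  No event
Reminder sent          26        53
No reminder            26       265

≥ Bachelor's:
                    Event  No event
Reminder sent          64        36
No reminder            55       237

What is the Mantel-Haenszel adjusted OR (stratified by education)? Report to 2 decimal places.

7.61

OR_MH = Σ(aᵢdᵢ/nᵢ) / Σ(bᵢcᵢ/nᵢ), where nᵢ is the stratum total.
Stratum 1 (≤ High school): n = 603; a·d/n = 169·205/603 = 57.4544; b·c/n = 211·18/603 = 6.2985
Stratum 2 (Some college): n = 370; a·d/n = 26·265/370 = 18.6216; b·c/n = 53·26/370 = 3.7243
Stratum 3 (≥ Bachelor's): n = 392; a·d/n = 64·237/392 = 38.6939; b·c/n = 36·55/392 = 5.0510
OR_MH = (57.4544 + 18.6216 + 38.6939) / (6.2985 + 3.7243 + 5.0510) = 114.7699 / 15.0739 = 7.61384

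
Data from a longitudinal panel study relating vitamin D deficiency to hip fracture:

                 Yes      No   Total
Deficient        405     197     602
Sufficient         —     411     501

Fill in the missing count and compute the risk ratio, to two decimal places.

3.75

The missing cell is in the unexposed row: 501 − 411 = 90.
So a = 405, b = 197, c = 90, d = 411.
RR = [a/(a+b)] / [c/(c+d)] = (405/602) / (90/501) = 0.67276/0.17964 = 3.74502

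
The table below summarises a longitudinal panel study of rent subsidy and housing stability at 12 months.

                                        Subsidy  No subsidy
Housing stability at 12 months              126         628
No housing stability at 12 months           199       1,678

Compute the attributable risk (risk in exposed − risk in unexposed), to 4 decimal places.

Reading the table with exposure as columns: a = 126 (Subsidy, case), b = 199 (Subsidy, non-case), c = 628 (No subsidy, case), d = 1678.
Risk in exposed = 126/325 = 0.387692; risk in unexposed = 628/2306 = 0.272333.
Risk difference = 0.387692 − 0.272333 = 0.115359

0.1154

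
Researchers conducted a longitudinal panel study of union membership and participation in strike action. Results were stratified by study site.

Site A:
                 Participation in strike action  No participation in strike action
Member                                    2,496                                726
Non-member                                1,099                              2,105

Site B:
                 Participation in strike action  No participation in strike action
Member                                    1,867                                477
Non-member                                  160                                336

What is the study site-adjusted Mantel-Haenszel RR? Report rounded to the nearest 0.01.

RR_MH = Σ(aᵢ·n₀ᵢ/nᵢ) / Σ(cᵢ·n₁ᵢ/nᵢ), with n₁ᵢ = aᵢ+bᵢ (exposed), n₀ᵢ = cᵢ+dᵢ (unexposed), nᵢ = n₁ᵢ+n₀ᵢ.
Stratum 1 (Site A): n₁ = 3222, n₀ = 3204, n = 6426; a·n₀/n = 2496·3204/6426 = 1244.5042; c·n₁/n = 1099·3222/6426 = 551.0392
Stratum 2 (Site B): n₁ = 2344, n₀ = 496, n = 2840; a·n₀/n = 1867·496/2840 = 326.0676; c·n₁/n = 160·2344/2840 = 132.0563
RR_MH = (1244.5042 + 326.0676) / (551.0392 + 132.0563) = 1570.5718 / 683.0956 = 2.29920

2.30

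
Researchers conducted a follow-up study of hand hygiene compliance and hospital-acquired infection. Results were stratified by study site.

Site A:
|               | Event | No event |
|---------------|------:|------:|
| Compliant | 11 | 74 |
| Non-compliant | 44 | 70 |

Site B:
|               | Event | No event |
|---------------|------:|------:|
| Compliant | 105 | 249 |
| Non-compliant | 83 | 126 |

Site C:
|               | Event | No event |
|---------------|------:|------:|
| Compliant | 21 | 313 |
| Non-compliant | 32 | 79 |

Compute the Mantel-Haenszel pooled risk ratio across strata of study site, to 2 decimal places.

RR_MH = Σ(aᵢ·n₀ᵢ/nᵢ) / Σ(cᵢ·n₁ᵢ/nᵢ), with n₁ᵢ = aᵢ+bᵢ (exposed), n₀ᵢ = cᵢ+dᵢ (unexposed), nᵢ = n₁ᵢ+n₀ᵢ.
Stratum 1 (Site A): n₁ = 85, n₀ = 114, n = 199; a·n₀/n = 11·114/199 = 6.3015; c·n₁/n = 44·85/199 = 18.7940
Stratum 2 (Site B): n₁ = 354, n₀ = 209, n = 563; a·n₀/n = 105·209/563 = 38.9787; c·n₁/n = 83·354/563 = 52.1883
Stratum 3 (Site C): n₁ = 334, n₀ = 111, n = 445; a·n₀/n = 21·111/445 = 5.2382; c·n₁/n = 32·334/445 = 24.0180
RR_MH = (6.3015 + 38.9787 + 5.2382) / (18.7940 + 52.1883 + 24.0180) = 50.5184 / 95.0002 = 0.53177

0.53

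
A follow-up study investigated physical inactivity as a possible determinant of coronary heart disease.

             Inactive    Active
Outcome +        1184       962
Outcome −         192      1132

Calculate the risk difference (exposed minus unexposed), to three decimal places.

Reading the table with exposure as columns: a = 1184 (Inactive, case), b = 192 (Inactive, non-case), c = 962 (Active, case), d = 1132.
Risk in exposed = 1184/1376 = 0.860465; risk in unexposed = 962/2094 = 0.459408.
Risk difference = 0.860465 − 0.459408 = 0.401057

0.401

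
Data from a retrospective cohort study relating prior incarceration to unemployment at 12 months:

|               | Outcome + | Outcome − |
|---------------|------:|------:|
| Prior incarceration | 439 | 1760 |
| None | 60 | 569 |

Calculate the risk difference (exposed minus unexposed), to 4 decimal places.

Cells: a = 439, b = 1760, c = 60, d = 569.
Risk in exposed = 439/2199 = 0.199636; risk in unexposed = 60/629 = 0.095390.
Risk difference = 0.199636 − 0.095390 = 0.104247

0.1042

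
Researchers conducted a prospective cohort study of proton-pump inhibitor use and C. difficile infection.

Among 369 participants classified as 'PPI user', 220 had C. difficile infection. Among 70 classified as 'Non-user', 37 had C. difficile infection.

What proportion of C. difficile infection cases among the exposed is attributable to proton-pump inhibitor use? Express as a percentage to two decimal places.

From the description: a = 220, b = 149, c = 37, d = 33.
Risk in exposed = 220/369 = 0.59621; risk in unexposed = 37/70 = 0.52857.
RR = 0.59621/0.52857 = 1.12796
AR% = (RR − 1)/RR × 100 = (1.12796 − 1)/1.12796 × 100 = 11.3442%

11.34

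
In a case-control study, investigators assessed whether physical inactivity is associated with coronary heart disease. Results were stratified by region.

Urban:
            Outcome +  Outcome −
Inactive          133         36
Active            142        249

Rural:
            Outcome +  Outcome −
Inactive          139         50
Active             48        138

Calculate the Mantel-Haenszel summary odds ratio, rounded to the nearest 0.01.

OR_MH = Σ(aᵢdᵢ/nᵢ) / Σ(bᵢcᵢ/nᵢ), where nᵢ is the stratum total.
Stratum 1 (Urban): n = 560; a·d/n = 133·249/560 = 59.1375; b·c/n = 36·142/560 = 9.1286
Stratum 2 (Rural): n = 375; a·d/n = 139·138/375 = 51.1520; b·c/n = 50·48/375 = 6.4000
OR_MH = (59.1375 + 51.1520) / (9.1286 + 6.4000) = 110.2895 / 15.5286 = 7.10236

7.10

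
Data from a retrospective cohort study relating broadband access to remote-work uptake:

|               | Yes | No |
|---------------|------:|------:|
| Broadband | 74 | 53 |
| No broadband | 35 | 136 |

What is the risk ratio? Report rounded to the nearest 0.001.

2.847

Cells: a = 74, b = 53, c = 35, d = 136.
Risk in exposed = 74/127 = 0.58268; risk in unexposed = 35/171 = 0.20468.
RR = 0.58268 / 0.20468 = 2.84679
The risk among the exposed is 2.85 times that among the unexposed.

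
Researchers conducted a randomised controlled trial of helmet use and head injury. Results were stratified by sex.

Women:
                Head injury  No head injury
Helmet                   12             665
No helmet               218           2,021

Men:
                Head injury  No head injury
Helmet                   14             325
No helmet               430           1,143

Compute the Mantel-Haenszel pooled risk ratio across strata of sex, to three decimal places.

0.163

RR_MH = Σ(aᵢ·n₀ᵢ/nᵢ) / Σ(cᵢ·n₁ᵢ/nᵢ), with n₁ᵢ = aᵢ+bᵢ (exposed), n₀ᵢ = cᵢ+dᵢ (unexposed), nᵢ = n₁ᵢ+n₀ᵢ.
Stratum 1 (Women): n₁ = 677, n₀ = 2239, n = 2916; a·n₀/n = 12·2239/2916 = 9.2140; c·n₁/n = 218·677/2916 = 50.6125
Stratum 2 (Men): n₁ = 339, n₀ = 1573, n = 1912; a·n₀/n = 14·1573/1912 = 11.5178; c·n₁/n = 430·339/1912 = 76.2395
RR_MH = (9.2140 + 11.5178) / (50.6125 + 76.2395) = 20.7318 / 126.8520 = 0.16343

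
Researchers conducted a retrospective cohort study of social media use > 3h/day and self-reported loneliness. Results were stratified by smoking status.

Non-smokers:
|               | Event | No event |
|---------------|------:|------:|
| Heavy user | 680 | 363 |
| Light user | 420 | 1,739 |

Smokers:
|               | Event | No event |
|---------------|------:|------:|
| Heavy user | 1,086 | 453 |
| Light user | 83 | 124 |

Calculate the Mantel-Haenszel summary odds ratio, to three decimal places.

6.456

OR_MH = Σ(aᵢdᵢ/nᵢ) / Σ(bᵢcᵢ/nᵢ), where nᵢ is the stratum total.
Stratum 1 (Non-smokers): n = 3202; a·d/n = 680·1739/3202 = 369.3067; b·c/n = 363·420/3202 = 47.6140
Stratum 2 (Smokers): n = 1746; a·d/n = 1086·124/1746 = 77.1271; b·c/n = 453·83/1746 = 21.5344
OR_MH = (369.3067 + 77.1271) / (47.6140 + 21.5344) = 446.4338 / 69.1484 = 6.45617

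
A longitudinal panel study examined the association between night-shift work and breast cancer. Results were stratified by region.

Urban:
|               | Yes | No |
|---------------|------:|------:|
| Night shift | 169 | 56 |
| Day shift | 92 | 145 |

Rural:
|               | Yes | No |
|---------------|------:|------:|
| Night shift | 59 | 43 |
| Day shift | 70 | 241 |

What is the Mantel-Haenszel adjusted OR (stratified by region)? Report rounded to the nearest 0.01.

4.74

OR_MH = Σ(aᵢdᵢ/nᵢ) / Σ(bᵢcᵢ/nᵢ), where nᵢ is the stratum total.
Stratum 1 (Urban): n = 462; a·d/n = 169·145/462 = 53.0411; b·c/n = 56·92/462 = 11.1515
Stratum 2 (Rural): n = 413; a·d/n = 59·241/413 = 34.4286; b·c/n = 43·70/413 = 7.2881
OR_MH = (53.0411 + 34.4286) / (11.1515 + 7.2881) = 87.4697 / 18.4397 = 4.74357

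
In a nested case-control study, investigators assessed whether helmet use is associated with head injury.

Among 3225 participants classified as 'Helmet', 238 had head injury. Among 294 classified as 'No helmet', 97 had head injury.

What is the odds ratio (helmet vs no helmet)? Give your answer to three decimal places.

From the description: a = 238, b = 2987, c = 97, d = 197.
OR = (a·d)/(b·c) = (238 × 197) / (2987 × 97) = 46886 / 289739 = 0.16182
Exposure is associated with lower odds of head injury (OR = 0.16 < 1).

0.162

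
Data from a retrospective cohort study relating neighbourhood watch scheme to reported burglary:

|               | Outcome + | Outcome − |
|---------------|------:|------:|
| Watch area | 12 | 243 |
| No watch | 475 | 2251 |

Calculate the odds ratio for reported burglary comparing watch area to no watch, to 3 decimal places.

0.234

Cells: a = 12, b = 243, c = 475, d = 2251.
OR = (a·d)/(b·c) = (12 × 2251) / (243 × 475) = 27012 / 115425 = 0.23402
Exposure is associated with lower odds of reported burglary (OR = 0.23 < 1).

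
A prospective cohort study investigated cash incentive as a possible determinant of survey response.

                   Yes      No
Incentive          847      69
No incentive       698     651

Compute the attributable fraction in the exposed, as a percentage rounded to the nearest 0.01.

Cells: a = 847, b = 69, c = 698, d = 651.
Risk in exposed = 847/916 = 0.92467; risk in unexposed = 698/1349 = 0.51742.
RR = 0.92467/0.51742 = 1.78708
AR% = (RR − 1)/RR × 100 = (1.78708 − 1)/1.78708 × 100 = 44.0429%

44.04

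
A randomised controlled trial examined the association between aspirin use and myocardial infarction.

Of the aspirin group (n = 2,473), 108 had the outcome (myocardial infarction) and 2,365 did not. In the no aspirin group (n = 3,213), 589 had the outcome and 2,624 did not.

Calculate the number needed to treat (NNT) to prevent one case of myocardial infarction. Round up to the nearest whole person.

Risk in treated group = 108/2473 = 0.04367; risk in control = 589/3213 = 0.18332.
Absolute risk reduction = 0.18332 − 0.04367 = 0.13965
NNT = 1 / ARR = 1 / 0.13965 = 7.161 → round up → 8

8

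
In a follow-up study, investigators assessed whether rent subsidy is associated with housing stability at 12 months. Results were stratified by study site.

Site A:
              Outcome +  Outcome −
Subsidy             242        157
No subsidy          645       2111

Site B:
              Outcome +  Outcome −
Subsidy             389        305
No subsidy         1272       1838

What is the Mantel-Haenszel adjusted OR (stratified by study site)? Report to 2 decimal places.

OR_MH = Σ(aᵢdᵢ/nᵢ) / Σ(bᵢcᵢ/nᵢ), where nᵢ is the stratum total.
Stratum 1 (Site A): n = 3155; a·d/n = 242·2111/3155 = 161.9214; b·c/n = 157·645/3155 = 32.0967
Stratum 2 (Site B): n = 3804; a·d/n = 389·1838/3804 = 187.9553; b·c/n = 305·1272/3804 = 101.9874
OR_MH = (161.9214 + 187.9553) / (32.0967 + 101.9874) = 349.8767 / 134.0841 = 2.60938

2.61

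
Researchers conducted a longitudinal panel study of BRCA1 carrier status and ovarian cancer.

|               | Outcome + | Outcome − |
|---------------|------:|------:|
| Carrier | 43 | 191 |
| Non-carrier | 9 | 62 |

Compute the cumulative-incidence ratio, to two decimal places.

Cells: a = 43, b = 191, c = 9, d = 62.
Risk in exposed = 43/234 = 0.18376; risk in unexposed = 9/71 = 0.12676.
RR = 0.18376 / 0.12676 = 1.44967
The risk among the exposed is 1.45 times that among the unexposed.

1.45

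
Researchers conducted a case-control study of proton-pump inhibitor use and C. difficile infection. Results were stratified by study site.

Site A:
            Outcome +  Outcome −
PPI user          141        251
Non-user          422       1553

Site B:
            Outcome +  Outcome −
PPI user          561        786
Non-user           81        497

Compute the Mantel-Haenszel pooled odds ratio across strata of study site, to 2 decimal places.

3.05

OR_MH = Σ(aᵢdᵢ/nᵢ) / Σ(bᵢcᵢ/nᵢ), where nᵢ is the stratum total.
Stratum 1 (Site A): n = 2367; a·d/n = 141·1553/2367 = 92.5108; b·c/n = 251·422/2367 = 44.7495
Stratum 2 (Site B): n = 1925; a·d/n = 561·497/1925 = 144.8400; b·c/n = 786·81/1925 = 33.0732
OR_MH = (92.5108 + 144.8400) / (44.7495 + 33.0732) = 237.3508 / 77.8227 = 3.04989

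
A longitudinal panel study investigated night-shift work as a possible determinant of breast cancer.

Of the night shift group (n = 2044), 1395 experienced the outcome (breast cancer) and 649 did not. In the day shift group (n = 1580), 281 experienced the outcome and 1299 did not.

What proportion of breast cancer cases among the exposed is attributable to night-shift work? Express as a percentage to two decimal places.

From the description: a = 1395, b = 649, c = 281, d = 1299.
Risk in exposed = 1395/2044 = 0.68249; risk in unexposed = 281/1580 = 0.17785.
RR = 0.68249/0.17785 = 3.83746
AR% = (RR − 1)/RR × 100 = (3.83746 − 1)/3.83746 × 100 = 73.9411%

73.94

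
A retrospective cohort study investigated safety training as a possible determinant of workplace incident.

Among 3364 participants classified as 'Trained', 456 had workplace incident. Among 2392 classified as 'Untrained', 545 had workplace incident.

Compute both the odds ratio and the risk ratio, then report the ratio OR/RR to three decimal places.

From the description: a = 456, b = 2908, c = 545, d = 1847.
OR = (456·1847)/(2908·545) = 842232/1584860 = 0.53142
Risk in exposed = 456/3364 = 0.13555; risk in unexposed = 545/2392 = 0.22784; RR = 0.59494
OR/RR = 0.53142 / 0.59494 = 0.89324
The outcome is not rare, so the OR lies further from 1 than the RR.

0.893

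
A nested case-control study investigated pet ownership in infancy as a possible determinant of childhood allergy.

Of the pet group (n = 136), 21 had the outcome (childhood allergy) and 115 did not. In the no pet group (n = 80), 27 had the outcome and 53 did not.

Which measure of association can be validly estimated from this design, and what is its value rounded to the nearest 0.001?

From the description: a = 21, b = 115, c = 27, d = 53.
This is a nested case-control study: participants were sampled on outcome status, so risks in the source population cannot be estimated directly — relative risk is not valid here. The odds ratio is the appropriate measure.
OR = (a·d)/(b·c) = (21 × 53) / (115 × 27) = 1113 / 3105 = 0.35845

0.358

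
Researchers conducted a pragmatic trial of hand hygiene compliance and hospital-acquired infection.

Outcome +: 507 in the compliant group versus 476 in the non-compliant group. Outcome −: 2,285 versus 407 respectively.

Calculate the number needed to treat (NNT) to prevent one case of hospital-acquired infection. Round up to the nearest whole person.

Risk in treated group = 507/2792 = 0.18159; risk in control = 476/883 = 0.53907.
Absolute risk reduction = 0.53907 − 0.18159 = 0.35748
NNT = 1 / ARR = 1 / 0.35748 = 2.797 → round up → 3

3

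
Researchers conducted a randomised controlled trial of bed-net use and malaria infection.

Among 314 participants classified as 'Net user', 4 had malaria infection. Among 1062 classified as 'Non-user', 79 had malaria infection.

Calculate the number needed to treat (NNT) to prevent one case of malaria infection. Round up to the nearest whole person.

Risk in treated group = 4/314 = 0.01274; risk in control = 79/1062 = 0.07439.
Absolute risk reduction = 0.07439 − 0.01274 = 0.06165
NNT = 1 / ARR = 1 / 0.06165 = 16.221 → round up → 17

17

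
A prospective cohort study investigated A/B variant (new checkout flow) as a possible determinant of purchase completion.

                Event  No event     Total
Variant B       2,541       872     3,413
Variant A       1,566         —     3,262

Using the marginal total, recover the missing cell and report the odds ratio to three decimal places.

3.156

The missing cell is in the unexposed row: 3262 − 1566 = 1696.
So a = 2541, b = 872, c = 1566, d = 1696.
OR = (a·d)/(b·c) = (2541 × 1696) / (872 × 1566) = 4309536 / 1365552 = 3.15589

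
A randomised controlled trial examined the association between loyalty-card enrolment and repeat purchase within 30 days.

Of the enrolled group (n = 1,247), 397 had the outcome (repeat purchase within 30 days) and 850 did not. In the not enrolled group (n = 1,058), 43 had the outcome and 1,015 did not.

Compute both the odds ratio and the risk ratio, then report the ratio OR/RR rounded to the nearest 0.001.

1.407

From the description: a = 397, b = 850, c = 43, d = 1015.
OR = (397·1015)/(850·43) = 402955/36550 = 11.02476
Risk in exposed = 397/1247 = 0.31836; risk in unexposed = 43/1058 = 0.04064; RR = 7.83324
OR/RR = 11.02476 / 7.83324 = 1.40743
The outcome is not rare, so the OR lies further from 1 than the RR.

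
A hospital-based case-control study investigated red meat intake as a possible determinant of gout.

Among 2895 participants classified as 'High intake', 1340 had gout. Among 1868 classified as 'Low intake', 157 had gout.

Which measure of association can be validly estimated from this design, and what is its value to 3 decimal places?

9.391

From the description: a = 1340, b = 1555, c = 157, d = 1711.
This is a hospital-based case-control study: participants were sampled on outcome status, so risks in the source population cannot be estimated directly — relative risk is not valid here. The odds ratio is the appropriate measure.
OR = (a·d)/(b·c) = (1340 × 1711) / (1555 × 157) = 2292740 / 244135 = 9.39128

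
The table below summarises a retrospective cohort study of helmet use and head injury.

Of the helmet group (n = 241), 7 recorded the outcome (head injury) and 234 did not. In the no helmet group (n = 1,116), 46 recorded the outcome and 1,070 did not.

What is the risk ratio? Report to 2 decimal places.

From the description: a = 7, b = 234, c = 46, d = 1070.
Risk in exposed = 7/241 = 0.02905; risk in unexposed = 46/1116 = 0.04122.
RR = 0.02905 / 0.04122 = 0.70467
The risk is 30% lower among the exposed than among the unexposed.

0.70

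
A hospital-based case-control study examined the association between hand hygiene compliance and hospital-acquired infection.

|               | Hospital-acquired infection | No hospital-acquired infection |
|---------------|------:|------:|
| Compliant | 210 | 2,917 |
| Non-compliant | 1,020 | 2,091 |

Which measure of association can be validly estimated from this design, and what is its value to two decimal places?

0.15

Cells: a = 210, b = 2917, c = 1020, d = 2091.
This is a hospital-based case-control study: participants were sampled on outcome status, so risks in the source population cannot be estimated directly — relative risk is not valid here. The odds ratio is the appropriate measure.
OR = (a·d)/(b·c) = (210 × 2091) / (2917 × 1020) = 439110 / 2975340 = 0.14758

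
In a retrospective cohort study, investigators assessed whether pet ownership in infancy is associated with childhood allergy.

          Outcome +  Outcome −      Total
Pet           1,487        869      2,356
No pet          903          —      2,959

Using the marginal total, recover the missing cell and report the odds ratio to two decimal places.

3.90

The missing cell is in the unexposed row: 2959 − 903 = 2056.
So a = 1487, b = 869, c = 903, d = 2056.
OR = (a·d)/(b·c) = (1487 × 2056) / (869 × 903) = 3057272 / 784707 = 3.89607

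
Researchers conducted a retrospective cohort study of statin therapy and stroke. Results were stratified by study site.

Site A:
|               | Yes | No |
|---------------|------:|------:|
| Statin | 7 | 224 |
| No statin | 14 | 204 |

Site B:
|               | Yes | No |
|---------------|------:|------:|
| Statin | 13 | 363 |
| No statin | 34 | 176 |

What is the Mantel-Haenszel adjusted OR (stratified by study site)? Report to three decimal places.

OR_MH = Σ(aᵢdᵢ/nᵢ) / Σ(bᵢcᵢ/nᵢ), where nᵢ is the stratum total.
Stratum 1 (Site A): n = 449; a·d/n = 7·204/449 = 3.1804; b·c/n = 224·14/449 = 6.9844
Stratum 2 (Site B): n = 586; a·d/n = 13·176/586 = 3.9044; b·c/n = 363·34/586 = 21.0614
OR_MH = (3.1804 + 3.9044) / (6.9844 + 21.0614) = 7.0848 / 28.0458 = 0.25262

0.253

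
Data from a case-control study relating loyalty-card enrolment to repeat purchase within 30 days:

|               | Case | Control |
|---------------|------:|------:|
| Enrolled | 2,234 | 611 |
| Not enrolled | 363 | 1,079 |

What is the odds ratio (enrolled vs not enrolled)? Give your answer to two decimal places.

10.87

Cells: a = 2234, b = 611, c = 363, d = 1079.
OR = (a·d)/(b·c) = (2234 × 1079) / (611 × 363) = 2410486 / 221793 = 10.86818
The odds of repeat purchase within 30 days are about 10.87 times as high in the enrolled group.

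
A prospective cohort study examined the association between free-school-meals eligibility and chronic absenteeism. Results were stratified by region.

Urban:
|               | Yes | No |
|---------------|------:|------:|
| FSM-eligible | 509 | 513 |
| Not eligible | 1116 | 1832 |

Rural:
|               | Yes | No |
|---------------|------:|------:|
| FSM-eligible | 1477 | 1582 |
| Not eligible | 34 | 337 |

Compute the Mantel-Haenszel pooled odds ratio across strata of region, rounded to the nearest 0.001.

OR_MH = Σ(aᵢdᵢ/nᵢ) / Σ(bᵢcᵢ/nᵢ), where nᵢ is the stratum total.
Stratum 1 (Urban): n = 3970; a·d/n = 509·1832/3970 = 234.8836; b·c/n = 513·1116/3970 = 144.2086
Stratum 2 (Rural): n = 3430; a·d/n = 1477·337/3430 = 145.1163; b·c/n = 1582·34/3430 = 15.6816
OR_MH = (234.8836 + 145.1163) / (144.2086 + 15.6816) = 380.0000 / 159.8902 = 2.37663

2.377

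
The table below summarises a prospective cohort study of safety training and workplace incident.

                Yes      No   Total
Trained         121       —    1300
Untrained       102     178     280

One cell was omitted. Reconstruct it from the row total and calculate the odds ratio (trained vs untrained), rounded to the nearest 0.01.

0.18

The missing cell is in the exposed row: 1300 − 121 = 1179.
So a = 121, b = 1179, c = 102, d = 178.
OR = (a·d)/(b·c) = (121 × 178) / (1179 × 102) = 21538 / 120258 = 0.17910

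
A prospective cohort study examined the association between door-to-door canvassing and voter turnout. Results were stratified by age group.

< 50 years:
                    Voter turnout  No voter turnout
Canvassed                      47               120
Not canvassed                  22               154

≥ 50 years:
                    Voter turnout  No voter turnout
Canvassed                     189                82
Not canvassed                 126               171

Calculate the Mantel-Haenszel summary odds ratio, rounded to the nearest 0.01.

3.01

OR_MH = Σ(aᵢdᵢ/nᵢ) / Σ(bᵢcᵢ/nᵢ), where nᵢ is the stratum total.
Stratum 1 (< 50 years): n = 343; a·d/n = 47·154/343 = 21.1020; b·c/n = 120·22/343 = 7.6968
Stratum 2 (≥ 50 years): n = 568; a·d/n = 189·171/568 = 56.8996; b·c/n = 82·126/568 = 18.1901
OR_MH = (21.1020 + 56.8996) / (7.6968 + 18.1901) = 78.0017 / 25.8869 = 3.01317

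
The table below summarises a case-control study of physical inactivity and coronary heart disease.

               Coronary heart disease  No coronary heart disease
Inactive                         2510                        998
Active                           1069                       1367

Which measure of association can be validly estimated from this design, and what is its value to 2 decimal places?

Cells: a = 2510, b = 998, c = 1069, d = 1367.
This is a case-control study: participants were sampled on outcome status, so risks in the source population cannot be estimated directly — relative risk is not valid here. The odds ratio is the appropriate measure.
OR = (a·d)/(b·c) = (2510 × 1367) / (998 × 1069) = 3431170 / 1066862 = 3.21613

3.22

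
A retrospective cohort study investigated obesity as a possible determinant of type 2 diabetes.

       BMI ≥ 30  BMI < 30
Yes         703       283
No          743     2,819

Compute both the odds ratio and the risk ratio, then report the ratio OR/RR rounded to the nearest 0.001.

1.769

Reading the table with exposure as columns: a = 703 (BMI ≥ 30, case), b = 743 (BMI ≥ 30, non-case), c = 283 (BMI < 30, case), d = 2819.
OR = (703·2819)/(743·283) = 1981757/210269 = 9.42487
Risk in exposed = 703/1446 = 0.48617; risk in unexposed = 283/3102 = 0.09123; RR = 5.32896
OR/RR = 9.42487 / 5.32896 = 1.76861
The outcome is not rare, so the OR lies further from 1 than the RR.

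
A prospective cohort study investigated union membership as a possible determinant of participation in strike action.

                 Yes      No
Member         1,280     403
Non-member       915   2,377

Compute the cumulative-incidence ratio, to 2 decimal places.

Cells: a = 1280, b = 403, c = 915, d = 2377.
Risk in exposed = 1280/1683 = 0.76055; risk in unexposed = 915/3292 = 0.27795.
RR = 0.76055 / 0.27795 = 2.73631
The risk among the exposed is 2.74 times that among the unexposed.

2.74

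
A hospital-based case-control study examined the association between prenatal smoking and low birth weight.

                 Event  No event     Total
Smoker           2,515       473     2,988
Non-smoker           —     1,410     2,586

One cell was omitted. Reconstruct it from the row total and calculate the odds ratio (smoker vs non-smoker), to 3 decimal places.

The missing cell is in the unexposed row: 2586 − 1410 = 1176.
So a = 2515, b = 473, c = 1176, d = 1410.
OR = (a·d)/(b·c) = (2515 × 1410) / (473 × 1176) = 3546150 / 556248 = 6.37512

6.375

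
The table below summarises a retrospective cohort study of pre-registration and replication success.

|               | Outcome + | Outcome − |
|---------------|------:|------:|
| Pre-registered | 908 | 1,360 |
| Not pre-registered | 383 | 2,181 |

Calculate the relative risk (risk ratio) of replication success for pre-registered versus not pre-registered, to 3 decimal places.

Cells: a = 908, b = 1360, c = 383, d = 2181.
Risk in exposed = 908/2268 = 0.40035; risk in unexposed = 383/2564 = 0.14938.
RR = 0.40035 / 0.14938 = 2.68017
The risk among the exposed is 2.68 times that among the unexposed.

2.680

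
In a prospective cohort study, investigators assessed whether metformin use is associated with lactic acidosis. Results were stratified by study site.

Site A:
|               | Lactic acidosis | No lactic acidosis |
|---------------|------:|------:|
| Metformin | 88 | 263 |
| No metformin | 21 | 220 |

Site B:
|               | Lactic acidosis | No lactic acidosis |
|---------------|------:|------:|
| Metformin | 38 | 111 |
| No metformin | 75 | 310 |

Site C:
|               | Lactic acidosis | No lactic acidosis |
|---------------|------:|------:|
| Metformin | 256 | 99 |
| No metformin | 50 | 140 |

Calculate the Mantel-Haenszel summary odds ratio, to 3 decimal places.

OR_MH = Σ(aᵢdᵢ/nᵢ) / Σ(bᵢcᵢ/nᵢ), where nᵢ is the stratum total.
Stratum 1 (Site A): n = 592; a·d/n = 88·220/592 = 32.7027; b·c/n = 263·21/592 = 9.3294
Stratum 2 (Site B): n = 534; a·d/n = 38·310/534 = 22.0599; b·c/n = 111·75/534 = 15.5899
Stratum 3 (Site C): n = 545; a·d/n = 256·140/545 = 65.7615; b·c/n = 99·50/545 = 9.0826
OR_MH = (32.7027 + 22.0599 + 65.7615) / (9.3294 + 15.5899 + 9.0826) = 120.5241 / 34.0018 = 3.54463

3.545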